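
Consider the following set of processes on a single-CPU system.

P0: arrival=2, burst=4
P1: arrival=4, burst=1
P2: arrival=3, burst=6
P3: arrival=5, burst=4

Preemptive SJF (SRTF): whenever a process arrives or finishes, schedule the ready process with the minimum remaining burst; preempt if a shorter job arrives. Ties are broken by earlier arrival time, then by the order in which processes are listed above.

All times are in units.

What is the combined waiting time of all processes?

Schedule: | idle 0-2 | P0 2-4 | P1 4-5 | P0 5-7 | P3 7-11 | P2 11-17 |
Completion: P0=7  P1=5  P2=17  P3=11
Turnaround (C−A): P0=5  P1=1  P2=14  P3=6
Waiting = turnaround − burst: P0=1, P1=0, P2=8, P3=2
Total waiting = 1 + 0 + 8 + 2 = 11

11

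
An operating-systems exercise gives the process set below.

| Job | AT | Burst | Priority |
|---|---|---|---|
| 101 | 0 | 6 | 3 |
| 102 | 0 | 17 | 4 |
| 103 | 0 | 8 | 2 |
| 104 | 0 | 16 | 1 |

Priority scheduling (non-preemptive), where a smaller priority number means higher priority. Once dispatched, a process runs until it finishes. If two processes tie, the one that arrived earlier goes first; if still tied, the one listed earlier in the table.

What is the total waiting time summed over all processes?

Schedule: | 104 0-16 | 103 16-24 | 101 24-30 | 102 30-47 |
Completion: 101=30  102=47  103=24  104=16
Turnaround (C−A): 101=30  102=47  103=24  104=16
Waiting = turnaround − burst: 101=24, 102=30, 103=16, 104=0
Total waiting = 24 + 30 + 16 + 0 = 70

70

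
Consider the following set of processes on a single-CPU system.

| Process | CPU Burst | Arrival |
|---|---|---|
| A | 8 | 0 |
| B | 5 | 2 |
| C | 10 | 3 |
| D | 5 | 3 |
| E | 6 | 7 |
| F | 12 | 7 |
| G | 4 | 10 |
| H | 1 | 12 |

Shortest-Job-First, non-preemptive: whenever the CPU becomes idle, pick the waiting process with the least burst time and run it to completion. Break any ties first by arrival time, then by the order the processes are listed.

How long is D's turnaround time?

20

Gantt: | A 0-8 | B 8-13 | H 13-14 | G 14-18 | D 18-23 | E 23-29 | C 29-39 | F 39-51 |
Completion: A=8  B=13  C=39  D=23  E=29  F=51  G=18  H=14
Turnaround (C−A): A=8  B=11  C=36  D=20  E=22  F=44  G=8  H=2
Turnaround(D) = completion − arrival = 23 − 3 = 20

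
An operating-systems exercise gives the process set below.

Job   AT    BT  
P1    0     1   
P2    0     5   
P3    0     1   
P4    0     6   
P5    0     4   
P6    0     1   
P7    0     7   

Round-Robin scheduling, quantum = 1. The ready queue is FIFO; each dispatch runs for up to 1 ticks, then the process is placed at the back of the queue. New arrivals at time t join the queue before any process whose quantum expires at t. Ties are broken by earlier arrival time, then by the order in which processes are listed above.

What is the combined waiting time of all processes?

71

Gantt: | P1 0-1 | P2 1-2 | P3 2-3 | P4 3-4 | P5 4-5 | P6 5-6 | P7 6-7 | P2 7-8 | P4 8-9 | P5 9-10 | P7 10-11 | P2 11-12 | P4 12-13 | P5 13-14 | P7 14-15 | P2 15-16 | P4 16-17 | P5 17-18 | P7 18-19 | P2 19-20 | P4 20-21 | P7 21-22 | P4 22-23 | P7 23-25 |
Completion: P1=1  P2=20  P3=3  P4=23  P5=18  P6=6  P7=25
Waiting = turnaround − burst: P1=0, P2=15, P3=2, P4=17, P5=14, P6=5, P7=18
Total waiting = 0 + 15 + 2 + 17 + 14 + 5 + 18 = 71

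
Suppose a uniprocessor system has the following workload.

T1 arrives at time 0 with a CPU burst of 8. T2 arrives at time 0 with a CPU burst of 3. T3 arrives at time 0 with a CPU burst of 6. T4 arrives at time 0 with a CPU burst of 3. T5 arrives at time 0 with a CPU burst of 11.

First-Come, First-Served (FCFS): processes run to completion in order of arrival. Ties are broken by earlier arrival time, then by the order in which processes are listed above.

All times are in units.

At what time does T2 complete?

Timeline: | T1 0-8 | T2 8-11 | T3 11-17 | T4 17-20 | T5 20-31 |
Completion: T1=8  T2=11  T3=17  T4=20  T5=31
Turnaround (C−A): T1=8  T2=11  T3=17  T4=20  T5=31

11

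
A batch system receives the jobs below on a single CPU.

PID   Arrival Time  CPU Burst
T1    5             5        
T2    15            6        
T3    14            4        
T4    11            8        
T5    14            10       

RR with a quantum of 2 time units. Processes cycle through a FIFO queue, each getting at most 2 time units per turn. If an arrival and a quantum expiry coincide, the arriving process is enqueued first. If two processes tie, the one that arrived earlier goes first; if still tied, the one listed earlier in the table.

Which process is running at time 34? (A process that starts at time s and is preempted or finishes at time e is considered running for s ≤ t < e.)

T2

Gantt: | idle 0-5 | T1 5-10 | idle 10-11 | T4 11-15 | T3 15-17 | T5 17-19 | T2 19-21 | T4 21-23 | T3 23-25 | T5 25-27 | T2 27-29 | T4 29-31 | T5 31-33 | T2 33-35 | T5 35-39 |
Completion: T1=10  T2=35  T3=25  T4=31  T5=39
Turnaround (C−A): T1=5  T2=20  T3=11  T4=20  T5=25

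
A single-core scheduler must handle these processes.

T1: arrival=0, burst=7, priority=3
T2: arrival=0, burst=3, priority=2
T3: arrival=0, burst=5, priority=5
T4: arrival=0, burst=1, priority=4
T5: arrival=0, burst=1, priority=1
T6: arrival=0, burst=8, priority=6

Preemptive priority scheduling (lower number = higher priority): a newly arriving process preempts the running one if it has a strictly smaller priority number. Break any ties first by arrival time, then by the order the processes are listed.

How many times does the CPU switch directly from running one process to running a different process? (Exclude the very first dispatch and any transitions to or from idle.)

5

Schedule: | T5 0-1 | T2 1-4 | T1 4-11 | T4 11-12 | T3 12-17 | T6 17-25 |
Completion: T1=11  T2=4  T3=17  T4=12  T5=1  T6=25
Turnaround (C−A): T1=11  T2=4  T3=17  T4=12  T5=1  T6=25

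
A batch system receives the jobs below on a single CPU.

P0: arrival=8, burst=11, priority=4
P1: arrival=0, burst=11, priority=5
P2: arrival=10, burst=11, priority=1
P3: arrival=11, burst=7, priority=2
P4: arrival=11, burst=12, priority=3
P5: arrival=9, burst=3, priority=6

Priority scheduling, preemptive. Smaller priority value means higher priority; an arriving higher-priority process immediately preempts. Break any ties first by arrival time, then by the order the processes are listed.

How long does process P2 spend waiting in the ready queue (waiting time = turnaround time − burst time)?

0

Timeline: | P1 0-8 | P0 8-10 | P2 10-21 | P3 21-28 | P4 28-40 | P0 40-49 | P1 49-52 | P5 52-55 |
Completion: P0=49  P1=52  P2=21  P3=28  P4=40  P5=55
Turnaround (C−A): P0=41  P1=52  P2=11  P3=17  P4=29  P5=46
Waiting(P2) = turnaround − burst = 11 − 11 = 0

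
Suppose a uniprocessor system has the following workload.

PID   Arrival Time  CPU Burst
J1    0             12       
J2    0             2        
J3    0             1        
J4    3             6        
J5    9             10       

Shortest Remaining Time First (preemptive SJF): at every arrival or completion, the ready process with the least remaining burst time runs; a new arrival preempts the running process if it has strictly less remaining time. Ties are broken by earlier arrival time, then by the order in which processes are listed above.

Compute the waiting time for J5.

Gantt: | J3 0-1 | J2 1-3 | J4 3-9 | J5 9-19 | J1 19-31 |
Completion: J1=31  J2=3  J3=1  J4=9  J5=19
Waiting(J5) = turnaround − burst = 10 − 10 = 0

0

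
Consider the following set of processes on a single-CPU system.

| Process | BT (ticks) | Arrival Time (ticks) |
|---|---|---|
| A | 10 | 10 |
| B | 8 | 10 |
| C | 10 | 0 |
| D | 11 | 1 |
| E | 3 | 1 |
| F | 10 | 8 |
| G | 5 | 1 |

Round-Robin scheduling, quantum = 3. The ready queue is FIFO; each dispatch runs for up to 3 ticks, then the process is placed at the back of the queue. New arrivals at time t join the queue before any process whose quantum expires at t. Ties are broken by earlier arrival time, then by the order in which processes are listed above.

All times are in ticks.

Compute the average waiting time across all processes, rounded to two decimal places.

30.00

Timeline: | C 0-3 | D 3-6 | E 6-9 | G 9-12 | C 12-15 | D 15-18 | F 18-21 | A 21-24 | B 24-27 | G 27-29 | C 29-32 | D 32-35 | F 35-38 | A 38-41 | B 41-44 | C 44-45 | D 45-47 | F 47-50 | A 50-53 | B 53-55 | F 55-56 | A 56-57 |
Completion: A=57  B=55  C=45  D=47  E=9  F=56  G=29
Turnaround (C−A): A=47  B=45  C=45  D=46  E=8  F=48  G=28
Waiting times: A=37, B=37, C=35, D=35, E=5, F=38, G=23
Average waiting = (37+37+35+35+5+38+23) / 7 = 210/7 = 30.00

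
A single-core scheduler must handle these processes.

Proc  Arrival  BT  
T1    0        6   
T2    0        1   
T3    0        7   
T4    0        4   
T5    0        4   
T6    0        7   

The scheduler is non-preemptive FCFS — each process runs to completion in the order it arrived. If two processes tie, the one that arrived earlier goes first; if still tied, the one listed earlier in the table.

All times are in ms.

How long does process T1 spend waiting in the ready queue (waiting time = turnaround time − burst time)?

Schedule: | T1 0-6 | T2 6-7 | T3 7-14 | T4 14-18 | T5 18-22 | T6 22-29 |
Completion: T1=6  T2=7  T3=14  T4=18  T5=22  T6=29
Waiting(T1) = turnaround − burst = 6 − 6 = 0

0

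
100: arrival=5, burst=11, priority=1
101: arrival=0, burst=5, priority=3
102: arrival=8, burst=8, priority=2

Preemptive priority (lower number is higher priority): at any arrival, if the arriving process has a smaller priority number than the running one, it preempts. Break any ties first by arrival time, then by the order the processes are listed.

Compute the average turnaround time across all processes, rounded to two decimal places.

Gantt: | 101 0-5 | 100 5-16 | 102 16-24 |
Completion: 100=16  101=5  102=24
Turnaround (C−A): 100=11  101=5  102=16
Turnaround times: 100=11, 101=5, 102=16
Average turnaround = (11+5+16) / 3 = 32/3 = 10.67

10.67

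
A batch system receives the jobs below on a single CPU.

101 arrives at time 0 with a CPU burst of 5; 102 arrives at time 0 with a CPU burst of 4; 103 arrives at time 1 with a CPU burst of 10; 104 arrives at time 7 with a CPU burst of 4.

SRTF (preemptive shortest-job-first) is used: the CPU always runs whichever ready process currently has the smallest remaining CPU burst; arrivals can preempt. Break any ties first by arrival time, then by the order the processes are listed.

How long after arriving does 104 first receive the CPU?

2

Schedule: | 102 0-4 | 101 4-9 | 104 9-13 | 103 13-23 |
Completion: 101=9  102=4  103=23  104=13
Response(104) = first start − arrival = 9 − 7 = 2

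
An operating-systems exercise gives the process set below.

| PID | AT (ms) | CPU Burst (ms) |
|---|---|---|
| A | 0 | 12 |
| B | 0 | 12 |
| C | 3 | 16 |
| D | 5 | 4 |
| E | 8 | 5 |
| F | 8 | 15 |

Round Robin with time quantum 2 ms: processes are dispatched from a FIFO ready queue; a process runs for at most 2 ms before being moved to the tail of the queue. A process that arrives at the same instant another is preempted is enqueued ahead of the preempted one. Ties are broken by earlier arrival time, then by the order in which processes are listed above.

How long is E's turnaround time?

Timeline: | A 0-2 | B 2-4 | A 4-6 | C 6-8 | B 8-10 | D 10-12 | A 12-14 | E 14-16 | F 16-18 | C 18-20 | B 20-22 | D 22-24 | A 24-26 | E 26-28 | F 28-30 | C 30-32 | B 32-34 | A 34-36 | E 36-37 | F 37-39 | C 39-41 | B 41-43 | A 43-45 | F 45-47 | C 47-49 | B 49-51 | F 51-53 | C 53-55 | F 55-57 | C 57-59 | F 59-61 | C 61-63 | F 63-64 |
Completion: A=45  B=51  C=63  D=24  E=37  F=64
Turnaround (C−A): A=45  B=51  C=60  D=19  E=29  F=56
Turnaround(E) = completion − arrival = 37 − 8 = 29

29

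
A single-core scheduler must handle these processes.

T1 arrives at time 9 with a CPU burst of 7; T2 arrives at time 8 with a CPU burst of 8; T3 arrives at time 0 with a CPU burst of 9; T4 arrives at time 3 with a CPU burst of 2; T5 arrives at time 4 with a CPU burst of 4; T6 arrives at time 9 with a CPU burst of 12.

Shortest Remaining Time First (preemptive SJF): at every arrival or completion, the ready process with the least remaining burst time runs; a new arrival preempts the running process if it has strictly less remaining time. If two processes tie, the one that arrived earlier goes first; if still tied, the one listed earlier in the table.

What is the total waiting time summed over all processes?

Schedule: | T3 0-3 | T4 3-5 | T5 5-9 | T3 9-15 | T1 15-22 | T2 22-30 | T6 30-42 |
Completion: T1=22  T2=30  T3=15  T4=5  T5=9  T6=42
Turnaround (C−A): T1=13  T2=22  T3=15  T4=2  T5=5  T6=33
Waiting = turnaround − burst: T1=6, T2=14, T3=6, T4=0, T5=1, T6=21
Total waiting = 6 + 14 + 6 + 0 + 1 + 21 = 48

48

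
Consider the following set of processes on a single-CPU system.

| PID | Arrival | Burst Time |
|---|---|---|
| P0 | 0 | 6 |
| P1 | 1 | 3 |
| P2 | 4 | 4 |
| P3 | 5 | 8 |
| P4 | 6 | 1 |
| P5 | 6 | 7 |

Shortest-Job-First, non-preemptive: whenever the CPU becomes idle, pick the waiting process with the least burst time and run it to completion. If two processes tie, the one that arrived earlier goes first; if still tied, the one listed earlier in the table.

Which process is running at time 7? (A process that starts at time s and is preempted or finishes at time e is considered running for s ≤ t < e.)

P1

Timeline: | P0 0-6 | P4 6-7 | P1 7-10 | P2 10-14 | P5 14-21 | P3 21-29 |
Completion: P0=6  P1=10  P2=14  P3=29  P4=7  P5=21
Turnaround (C−A): P0=6  P1=9  P2=10  P3=24  P4=1  P5=15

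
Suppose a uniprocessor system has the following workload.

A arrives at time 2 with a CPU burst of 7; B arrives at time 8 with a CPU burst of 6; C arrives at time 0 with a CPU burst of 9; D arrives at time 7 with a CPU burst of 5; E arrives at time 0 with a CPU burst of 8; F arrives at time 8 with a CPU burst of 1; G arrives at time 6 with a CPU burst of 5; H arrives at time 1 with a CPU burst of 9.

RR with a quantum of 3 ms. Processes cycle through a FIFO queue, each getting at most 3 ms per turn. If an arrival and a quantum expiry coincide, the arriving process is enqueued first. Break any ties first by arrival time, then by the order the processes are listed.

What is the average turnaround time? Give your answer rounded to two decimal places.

Timeline: | C 0-3 | E 3-6 | H 6-9 | A 9-12 | C 12-15 | G 15-18 | E 18-21 | D 21-24 | B 24-27 | F 27-28 | H 28-31 | A 31-34 | C 34-37 | G 37-39 | E 39-41 | D 41-43 | B 43-46 | H 46-49 | A 49-50 |
Completion: A=50  B=46  C=37  D=43  E=41  F=28  G=39  H=49
Turnaround (C−A): A=48  B=38  C=37  D=36  E=41  F=20  G=33  H=48
Turnaround times: A=48, B=38, C=37, D=36, E=41, F=20, G=33, H=48
Average turnaround = (48+38+37+36+41+20+33+48) / 8 = 301/8 = 37.63

37.63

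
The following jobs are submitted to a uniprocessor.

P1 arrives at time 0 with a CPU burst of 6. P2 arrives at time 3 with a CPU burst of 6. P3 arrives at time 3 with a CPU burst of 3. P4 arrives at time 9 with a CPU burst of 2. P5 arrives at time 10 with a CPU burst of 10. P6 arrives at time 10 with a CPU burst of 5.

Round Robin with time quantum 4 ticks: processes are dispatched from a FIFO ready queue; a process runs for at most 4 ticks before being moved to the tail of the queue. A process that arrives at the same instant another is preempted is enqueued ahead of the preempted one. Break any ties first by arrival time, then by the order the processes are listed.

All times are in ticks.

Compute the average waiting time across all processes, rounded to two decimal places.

Timeline: | P1 0-4 | P2 4-8 | P3 8-11 | P1 11-13 | P2 13-15 | P4 15-17 | P5 17-21 | P6 21-25 | P5 25-29 | P6 29-30 | P5 30-32 |
Completion: P1=13  P2=15  P3=11  P4=17  P5=32  P6=30
Turnaround (C−A): P1=13  P2=12  P3=8  P4=8  P5=22  P6=20
Waiting times: P1=7, P2=6, P3=5, P4=6, P5=12, P6=15
Average waiting = (7+6+5+6+12+15) / 6 = 51/6 = 8.50

8.50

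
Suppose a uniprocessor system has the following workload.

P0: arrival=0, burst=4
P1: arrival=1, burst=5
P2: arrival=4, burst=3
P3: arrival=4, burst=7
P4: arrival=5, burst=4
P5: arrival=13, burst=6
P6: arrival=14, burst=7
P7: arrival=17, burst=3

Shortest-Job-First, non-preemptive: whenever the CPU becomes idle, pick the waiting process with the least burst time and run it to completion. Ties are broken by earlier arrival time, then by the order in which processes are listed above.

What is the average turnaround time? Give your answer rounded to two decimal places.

12.25

Schedule: | P0 0-4 | P2 4-7 | P4 7-11 | P1 11-16 | P5 16-22 | P7 22-25 | P3 25-32 | P6 32-39 |
Completion: P0=4  P1=16  P2=7  P3=32  P4=11  P5=22  P6=39  P7=25
Turnaround times: P0=4, P1=15, P2=3, P3=28, P4=6, P5=9, P6=25, P7=8
Average turnaround = (4+15+3+28+6+9+25+8) / 8 = 98/8 = 12.25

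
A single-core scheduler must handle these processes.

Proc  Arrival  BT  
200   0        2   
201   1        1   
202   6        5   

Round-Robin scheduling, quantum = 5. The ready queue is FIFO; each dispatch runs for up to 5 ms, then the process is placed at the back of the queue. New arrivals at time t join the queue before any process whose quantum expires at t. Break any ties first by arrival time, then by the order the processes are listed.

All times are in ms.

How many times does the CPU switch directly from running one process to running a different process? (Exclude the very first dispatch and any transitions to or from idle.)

1

Schedule: | 200 0-2 | 201 2-3 | idle 3-6 | 202 6-11 |
Completion: 200=2  201=3  202=11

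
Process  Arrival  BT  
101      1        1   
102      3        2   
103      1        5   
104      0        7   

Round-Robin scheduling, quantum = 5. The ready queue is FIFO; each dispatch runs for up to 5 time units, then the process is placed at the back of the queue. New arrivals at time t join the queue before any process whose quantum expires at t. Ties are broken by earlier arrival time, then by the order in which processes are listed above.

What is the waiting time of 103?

5

Gantt: | 104 0-5 | 101 5-6 | 103 6-11 | 102 11-13 | 104 13-15 |
Completion: 101=6  102=13  103=11  104=15
Turnaround (C−A): 101=5  102=10  103=10  104=15
Waiting(103) = turnaround − burst = 10 − 5 = 5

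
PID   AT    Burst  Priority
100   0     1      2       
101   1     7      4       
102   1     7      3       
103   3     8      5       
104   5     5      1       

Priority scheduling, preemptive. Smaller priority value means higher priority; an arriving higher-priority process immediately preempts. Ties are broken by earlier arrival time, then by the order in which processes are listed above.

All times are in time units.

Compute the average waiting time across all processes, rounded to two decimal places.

6.80

Gantt: | 100 0-1 | 102 1-5 | 104 5-10 | 102 10-13 | 101 13-20 | 103 20-28 |
Completion: 100=1  101=20  102=13  103=28  104=10
Turnaround (C−A): 100=1  101=19  102=12  103=25  104=5
Waiting times: 100=0, 101=12, 102=5, 103=17, 104=0
Average waiting = (0+12+5+17+0) / 5 = 34/5 = 6.80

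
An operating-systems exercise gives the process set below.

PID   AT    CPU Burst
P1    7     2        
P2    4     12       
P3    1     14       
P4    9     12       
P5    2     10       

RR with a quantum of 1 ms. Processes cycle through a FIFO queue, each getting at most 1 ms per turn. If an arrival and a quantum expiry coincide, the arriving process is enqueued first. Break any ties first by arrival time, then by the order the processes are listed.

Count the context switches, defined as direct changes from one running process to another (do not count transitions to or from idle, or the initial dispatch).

Schedule: | idle 0-1 | P3 1-2 | P5 2-3 | P3 3-4 | P5 4-5 | P2 5-6 | P3 6-7 | P5 7-8 | P2 8-9 | P1 9-10 | P3 10-11 | P5 11-12 | P4 12-13 | P2 13-14 | P1 14-15 | P3 15-16 | P5 16-17 | P4 17-18 | P2 18-19 | P3 19-20 | P5 20-21 | P4 21-22 | P2 22-23 | P3 23-24 | P5 24-25 | P4 25-26 | P2 26-27 | P3 27-28 | P5 28-29 | P4 29-30 | P2 30-31 | P3 31-32 | P5 32-33 | P4 33-34 | P2 34-35 | P3 35-36 | P5 36-37 | P4 37-38 | P2 38-39 | P3 39-40 | P4 40-41 | P2 41-42 | P3 42-43 | P4 43-44 | P2 44-45 | P3 45-46 | P4 46-47 | P2 47-48 | P3 48-49 | P4 49-51 |
Completion: P1=15  P2=48  P3=49  P4=51  P5=37

48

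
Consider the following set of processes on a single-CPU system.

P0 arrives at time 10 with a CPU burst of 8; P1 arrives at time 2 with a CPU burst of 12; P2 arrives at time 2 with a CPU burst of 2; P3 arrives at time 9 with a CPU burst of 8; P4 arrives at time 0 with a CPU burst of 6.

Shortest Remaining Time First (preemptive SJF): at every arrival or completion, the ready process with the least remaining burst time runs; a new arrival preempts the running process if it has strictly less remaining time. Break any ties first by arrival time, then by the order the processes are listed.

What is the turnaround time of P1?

34

Gantt: | P4 0-2 | P2 2-4 | P4 4-8 | P1 8-9 | P3 9-17 | P0 17-25 | P1 25-36 |
Completion: P0=25  P1=36  P2=4  P3=17  P4=8
Turnaround(P1) = completion − arrival = 36 − 2 = 34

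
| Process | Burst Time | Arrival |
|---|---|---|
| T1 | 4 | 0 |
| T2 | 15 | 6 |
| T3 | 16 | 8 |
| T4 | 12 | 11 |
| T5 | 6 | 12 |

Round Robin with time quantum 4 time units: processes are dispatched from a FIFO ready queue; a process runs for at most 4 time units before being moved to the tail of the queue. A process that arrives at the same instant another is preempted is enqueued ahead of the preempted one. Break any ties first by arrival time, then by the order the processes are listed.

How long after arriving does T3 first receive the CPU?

2

Timeline: | T1 0-4 | idle 4-6 | T2 6-10 | T3 10-14 | T2 14-18 | T4 18-22 | T5 22-26 | T3 26-30 | T2 30-34 | T4 34-38 | T5 38-40 | T3 40-44 | T2 44-47 | T4 47-51 | T3 51-55 |
Completion: T1=4  T2=47  T3=55  T4=51  T5=40
Turnaround (C−A): T1=4  T2=41  T3=47  T4=40  T5=28
Response(T3) = first start − arrival = 10 − 8 = 2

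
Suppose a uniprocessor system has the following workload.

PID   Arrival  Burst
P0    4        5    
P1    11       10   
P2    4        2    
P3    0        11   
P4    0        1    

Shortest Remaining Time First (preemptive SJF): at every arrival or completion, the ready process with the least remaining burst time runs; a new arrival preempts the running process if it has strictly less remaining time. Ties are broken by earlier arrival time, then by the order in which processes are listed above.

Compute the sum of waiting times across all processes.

18

Schedule: | P4 0-1 | P3 1-4 | P2 4-6 | P0 6-11 | P3 11-19 | P1 19-29 |
Completion: P0=11  P1=29  P2=6  P3=19  P4=1
Waiting = turnaround − burst: P0=2, P1=8, P2=0, P3=8, P4=0
Total waiting = 2 + 8 + 0 + 8 + 0 = 18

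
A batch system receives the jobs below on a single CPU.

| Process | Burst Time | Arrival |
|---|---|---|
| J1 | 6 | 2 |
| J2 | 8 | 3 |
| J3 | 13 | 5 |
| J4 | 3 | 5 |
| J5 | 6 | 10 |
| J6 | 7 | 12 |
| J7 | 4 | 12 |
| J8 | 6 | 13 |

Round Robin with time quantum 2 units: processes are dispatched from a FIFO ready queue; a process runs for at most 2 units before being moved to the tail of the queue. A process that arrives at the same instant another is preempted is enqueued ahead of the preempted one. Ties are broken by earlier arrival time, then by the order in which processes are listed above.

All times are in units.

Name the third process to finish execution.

J7

Timeline: | idle 0-2 | J1 2-4 | J2 4-6 | J1 6-8 | J3 8-10 | J4 10-12 | J2 12-14 | J1 14-16 | J5 16-18 | J3 18-20 | J6 20-22 | J7 22-24 | J4 24-25 | J8 25-27 | J2 27-29 | J5 29-31 | J3 31-33 | J6 33-35 | J7 35-37 | J8 37-39 | J2 39-41 | J5 41-43 | J3 43-45 | J6 45-47 | J8 47-49 | J3 49-51 | J6 51-52 | J3 52-55 |
Completion: J1=16  J2=41  J3=55  J4=25  J5=43  J6=52  J7=37  J8=49
Turnaround (C−A): J1=14  J2=38  J3=50  J4=20  J5=33  J6=40  J7=25  J8=36
Finish order: J1 → J4 → J7 → J2 → J5 → J8 → J6 → J3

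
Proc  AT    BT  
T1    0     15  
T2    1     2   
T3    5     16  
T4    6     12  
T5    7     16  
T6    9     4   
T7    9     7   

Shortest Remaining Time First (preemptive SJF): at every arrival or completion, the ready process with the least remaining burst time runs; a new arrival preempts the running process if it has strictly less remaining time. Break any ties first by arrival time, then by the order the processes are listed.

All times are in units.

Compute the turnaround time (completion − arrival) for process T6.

Gantt: | T1 0-1 | T2 1-3 | T1 3-9 | T6 9-13 | T7 13-20 | T1 20-28 | T4 28-40 | T3 40-56 | T5 56-72 |
Completion: T1=28  T2=3  T3=56  T4=40  T5=72  T6=13  T7=20
Turnaround (C−A): T1=28  T2=2  T3=51  T4=34  T5=65  T6=4  T7=11
Turnaround(T6) = completion − arrival = 13 − 9 = 4

4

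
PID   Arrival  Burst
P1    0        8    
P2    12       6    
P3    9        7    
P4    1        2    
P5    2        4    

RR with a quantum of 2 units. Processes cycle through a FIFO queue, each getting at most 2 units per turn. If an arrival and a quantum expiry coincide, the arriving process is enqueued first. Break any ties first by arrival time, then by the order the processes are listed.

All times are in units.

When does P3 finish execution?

Timeline: | P1 0-2 | P4 2-4 | P5 4-6 | P1 6-8 | P5 8-10 | P1 10-12 | P3 12-14 | P2 14-16 | P1 16-18 | P3 18-20 | P2 20-22 | P3 22-24 | P2 24-26 | P3 26-27 |
Completion: P1=18  P2=26  P3=27  P4=4  P5=10
Turnaround (C−A): P1=18  P2=14  P3=18  P4=3  P5=8

27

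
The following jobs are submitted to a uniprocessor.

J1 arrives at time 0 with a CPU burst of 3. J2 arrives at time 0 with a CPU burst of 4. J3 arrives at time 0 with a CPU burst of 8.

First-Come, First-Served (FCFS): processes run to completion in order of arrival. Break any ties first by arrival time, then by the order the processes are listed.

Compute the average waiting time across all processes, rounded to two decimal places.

3.33

Gantt: | J1 0-3 | J2 3-7 | J3 7-15 |
Completion: J1=3  J2=7  J3=15
Waiting times: J1=0, J2=3, J3=7
Average waiting = (0+3+7) / 3 = 10/3 = 3.33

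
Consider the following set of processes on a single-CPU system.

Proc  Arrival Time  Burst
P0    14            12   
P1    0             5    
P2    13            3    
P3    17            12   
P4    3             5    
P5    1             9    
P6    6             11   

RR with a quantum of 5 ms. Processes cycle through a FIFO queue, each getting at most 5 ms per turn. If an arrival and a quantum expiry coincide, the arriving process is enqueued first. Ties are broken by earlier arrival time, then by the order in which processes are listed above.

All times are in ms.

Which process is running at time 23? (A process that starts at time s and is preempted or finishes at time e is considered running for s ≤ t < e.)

P5

Timeline: | P1 0-5 | P5 5-10 | P4 10-15 | P6 15-20 | P5 20-24 | P2 24-27 | P0 27-32 | P3 32-37 | P6 37-42 | P0 42-47 | P3 47-52 | P6 52-53 | P0 53-55 | P3 55-57 |
Completion: P0=55  P1=5  P2=27  P3=57  P4=15  P5=24  P6=53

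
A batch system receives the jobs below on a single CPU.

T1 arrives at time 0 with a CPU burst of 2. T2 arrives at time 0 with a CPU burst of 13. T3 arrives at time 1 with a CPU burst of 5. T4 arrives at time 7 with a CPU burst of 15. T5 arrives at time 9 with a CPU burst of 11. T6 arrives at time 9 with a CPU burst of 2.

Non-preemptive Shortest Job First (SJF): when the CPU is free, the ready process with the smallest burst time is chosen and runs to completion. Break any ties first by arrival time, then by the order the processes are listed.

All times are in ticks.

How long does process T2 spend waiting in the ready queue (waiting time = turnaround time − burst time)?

7

Timeline: | T1 0-2 | T3 2-7 | T2 7-20 | T6 20-22 | T5 22-33 | T4 33-48 |
Completion: T1=2  T2=20  T3=7  T4=48  T5=33  T6=22
Waiting(T2) = turnaround − burst = 20 − 13 = 7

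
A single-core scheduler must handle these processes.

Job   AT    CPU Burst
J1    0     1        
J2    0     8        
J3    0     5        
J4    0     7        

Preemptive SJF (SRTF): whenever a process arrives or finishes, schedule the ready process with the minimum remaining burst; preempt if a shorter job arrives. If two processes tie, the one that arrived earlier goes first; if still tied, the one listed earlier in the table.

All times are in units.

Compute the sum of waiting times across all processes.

Timeline: | J1 0-1 | J3 1-6 | J4 6-13 | J2 13-21 |
Completion: J1=1  J2=21  J3=6  J4=13
Turnaround (C−A): J1=1  J2=21  J3=6  J4=13
Waiting = turnaround − burst: J1=0, J2=13, J3=1, J4=6
Total waiting = 0 + 13 + 1 + 6 = 20

20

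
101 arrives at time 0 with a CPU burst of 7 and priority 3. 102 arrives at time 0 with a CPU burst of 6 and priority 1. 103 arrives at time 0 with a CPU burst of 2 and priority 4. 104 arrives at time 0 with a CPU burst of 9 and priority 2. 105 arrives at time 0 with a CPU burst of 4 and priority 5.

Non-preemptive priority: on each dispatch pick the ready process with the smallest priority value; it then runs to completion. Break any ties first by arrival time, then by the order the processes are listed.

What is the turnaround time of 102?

Schedule: | 102 0-6 | 104 6-15 | 101 15-22 | 103 22-24 | 105 24-28 |
Completion: 101=22  102=6  103=24  104=15  105=28
Turnaround (C−A): 101=22  102=6  103=24  104=15  105=28
Turnaround(102) = completion − arrival = 6 − 0 = 6

6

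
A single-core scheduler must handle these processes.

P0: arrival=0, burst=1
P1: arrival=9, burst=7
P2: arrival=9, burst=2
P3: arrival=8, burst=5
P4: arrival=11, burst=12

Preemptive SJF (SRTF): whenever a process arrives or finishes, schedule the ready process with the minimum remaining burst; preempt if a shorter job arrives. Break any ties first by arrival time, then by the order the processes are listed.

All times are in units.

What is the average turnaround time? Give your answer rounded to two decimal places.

9.20

Schedule: | P0 0-1 | idle 1-8 | P3 8-9 | P2 9-11 | P3 11-15 | P1 15-22 | P4 22-34 |
Completion: P0=1  P1=22  P2=11  P3=15  P4=34
Turnaround (C−A): P0=1  P1=13  P2=2  P3=7  P4=23
Turnaround times: P0=1, P1=13, P2=2, P3=7, P4=23
Average turnaround = (1+13+2+7+23) / 5 = 46/5 = 9.20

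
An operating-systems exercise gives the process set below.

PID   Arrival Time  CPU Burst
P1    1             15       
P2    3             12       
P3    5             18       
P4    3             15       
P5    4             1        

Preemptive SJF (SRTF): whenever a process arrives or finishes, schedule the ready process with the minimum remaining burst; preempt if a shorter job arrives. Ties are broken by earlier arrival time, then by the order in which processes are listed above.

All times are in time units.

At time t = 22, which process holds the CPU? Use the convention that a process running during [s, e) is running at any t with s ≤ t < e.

Timeline: | idle 0-1 | P1 1-3 | P2 3-4 | P5 4-5 | P2 5-16 | P1 16-29 | P4 29-44 | P3 44-62 |
Completion: P1=29  P2=16  P3=62  P4=44  P5=5

P1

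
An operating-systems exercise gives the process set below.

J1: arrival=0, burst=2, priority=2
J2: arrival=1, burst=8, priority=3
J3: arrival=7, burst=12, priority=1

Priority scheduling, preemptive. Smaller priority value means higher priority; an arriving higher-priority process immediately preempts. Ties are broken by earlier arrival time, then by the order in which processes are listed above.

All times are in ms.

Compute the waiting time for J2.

Schedule: | J1 0-2 | J2 2-7 | J3 7-19 | J2 19-22 |
Completion: J1=2  J2=22  J3=19
Turnaround (C−A): J1=2  J2=21  J3=12
Waiting(J2) = turnaround − burst = 21 − 8 = 13

13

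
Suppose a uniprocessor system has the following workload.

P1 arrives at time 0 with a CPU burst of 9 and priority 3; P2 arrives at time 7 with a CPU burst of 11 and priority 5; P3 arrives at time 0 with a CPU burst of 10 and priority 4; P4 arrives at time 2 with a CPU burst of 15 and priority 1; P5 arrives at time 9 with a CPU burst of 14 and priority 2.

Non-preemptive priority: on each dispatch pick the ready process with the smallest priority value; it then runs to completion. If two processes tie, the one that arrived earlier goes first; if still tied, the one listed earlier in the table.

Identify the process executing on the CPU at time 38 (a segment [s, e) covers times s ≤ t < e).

P3

Gantt: | P1 0-9 | P4 9-24 | P5 24-38 | P3 38-48 | P2 48-59 |
Completion: P1=9  P2=59  P3=48  P4=24  P5=38
Turnaround (C−A): P1=9  P2=52  P3=48  P4=22  P5=29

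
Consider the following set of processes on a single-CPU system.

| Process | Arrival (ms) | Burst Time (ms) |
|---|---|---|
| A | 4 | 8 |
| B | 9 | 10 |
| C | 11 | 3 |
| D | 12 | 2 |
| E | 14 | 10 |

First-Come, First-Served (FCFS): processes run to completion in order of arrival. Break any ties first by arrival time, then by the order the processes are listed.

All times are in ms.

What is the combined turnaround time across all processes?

Schedule: | idle 0-4 | A 4-12 | B 12-22 | C 22-25 | D 25-27 | E 27-37 |
Completion: A=12  B=22  C=25  D=27  E=37
Turnaround = completion − arrival: A=8, B=13, C=14, D=15, E=23
Total turnaround = 8 + 13 + 14 + 15 + 23 = 73

73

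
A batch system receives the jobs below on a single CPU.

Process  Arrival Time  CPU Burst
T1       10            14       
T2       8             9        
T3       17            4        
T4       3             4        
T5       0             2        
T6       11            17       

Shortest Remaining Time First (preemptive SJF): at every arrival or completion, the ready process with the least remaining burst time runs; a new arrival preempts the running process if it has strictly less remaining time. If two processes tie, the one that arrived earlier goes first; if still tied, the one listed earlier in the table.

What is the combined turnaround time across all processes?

Schedule: | T5 0-2 | idle 2-3 | T4 3-7 | idle 7-8 | T2 8-17 | T3 17-21 | T1 21-35 | T6 35-52 |
Completion: T1=35  T2=17  T3=21  T4=7  T5=2  T6=52
Turnaround (C−A): T1=25  T2=9  T3=4  T4=4  T5=2  T6=41
Turnaround = completion − arrival: T1=25, T2=9, T3=4, T4=4, T5=2, T6=41
Total turnaround = 25 + 9 + 4 + 4 + 2 + 41 = 85

85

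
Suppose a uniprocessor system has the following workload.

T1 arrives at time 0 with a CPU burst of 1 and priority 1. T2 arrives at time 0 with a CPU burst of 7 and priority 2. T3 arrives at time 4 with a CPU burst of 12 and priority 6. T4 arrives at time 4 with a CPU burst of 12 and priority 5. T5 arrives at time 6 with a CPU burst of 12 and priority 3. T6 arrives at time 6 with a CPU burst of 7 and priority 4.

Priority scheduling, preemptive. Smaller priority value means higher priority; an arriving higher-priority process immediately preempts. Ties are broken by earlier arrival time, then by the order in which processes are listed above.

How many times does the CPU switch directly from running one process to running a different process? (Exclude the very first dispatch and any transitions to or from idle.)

5

Timeline: | T1 0-1 | T2 1-8 | T5 8-20 | T6 20-27 | T4 27-39 | T3 39-51 |
Completion: T1=1  T2=8  T3=51  T4=39  T5=20  T6=27
Turnaround (C−A): T1=1  T2=8  T3=47  T4=35  T5=14  T6=21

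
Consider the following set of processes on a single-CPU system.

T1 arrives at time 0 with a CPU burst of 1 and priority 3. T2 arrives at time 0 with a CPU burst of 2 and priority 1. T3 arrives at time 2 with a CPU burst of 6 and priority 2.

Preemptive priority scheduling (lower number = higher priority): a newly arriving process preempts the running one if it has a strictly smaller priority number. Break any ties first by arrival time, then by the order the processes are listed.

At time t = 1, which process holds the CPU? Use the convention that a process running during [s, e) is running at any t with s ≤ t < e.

T2

Timeline: | T2 0-2 | T3 2-8 | T1 8-9 |
Completion: T1=9  T2=2  T3=8
Turnaround (C−A): T1=9  T2=2  T3=6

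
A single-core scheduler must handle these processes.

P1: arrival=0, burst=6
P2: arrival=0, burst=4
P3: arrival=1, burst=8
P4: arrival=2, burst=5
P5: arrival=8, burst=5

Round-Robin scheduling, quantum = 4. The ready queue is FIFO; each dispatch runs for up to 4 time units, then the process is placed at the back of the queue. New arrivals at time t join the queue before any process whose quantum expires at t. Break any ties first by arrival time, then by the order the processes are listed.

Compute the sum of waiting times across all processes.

Schedule: | P1 0-4 | P2 4-8 | P3 8-12 | P4 12-16 | P1 16-18 | P5 18-22 | P3 22-26 | P4 26-27 | P5 27-28 |
Completion: P1=18  P2=8  P3=26  P4=27  P5=28
Turnaround (C−A): P1=18  P2=8  P3=25  P4=25  P5=20
Waiting = turnaround − burst: P1=12, P2=4, P3=17, P4=20, P5=15
Total waiting = 12 + 4 + 17 + 20 + 15 = 68

68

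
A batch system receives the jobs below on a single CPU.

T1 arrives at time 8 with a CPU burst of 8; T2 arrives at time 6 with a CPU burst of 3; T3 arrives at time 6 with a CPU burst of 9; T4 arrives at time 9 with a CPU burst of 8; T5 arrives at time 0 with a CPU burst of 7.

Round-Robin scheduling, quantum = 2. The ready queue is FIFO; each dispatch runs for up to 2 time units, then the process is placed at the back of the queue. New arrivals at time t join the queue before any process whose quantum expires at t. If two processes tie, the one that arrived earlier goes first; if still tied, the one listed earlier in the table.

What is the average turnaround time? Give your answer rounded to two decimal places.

19.40

Timeline: | T5 0-6 | T2 6-8 | T3 8-10 | T5 10-11 | T1 11-13 | T2 13-14 | T4 14-16 | T3 16-18 | T1 18-20 | T4 20-22 | T3 22-24 | T1 24-26 | T4 26-28 | T3 28-30 | T1 30-32 | T4 32-34 | T3 34-35 |
Completion: T1=32  T2=14  T3=35  T4=34  T5=11
Turnaround times: T1=24, T2=8, T3=29, T4=25, T5=11
Average turnaround = (24+8+29+25+11) / 5 = 97/5 = 19.40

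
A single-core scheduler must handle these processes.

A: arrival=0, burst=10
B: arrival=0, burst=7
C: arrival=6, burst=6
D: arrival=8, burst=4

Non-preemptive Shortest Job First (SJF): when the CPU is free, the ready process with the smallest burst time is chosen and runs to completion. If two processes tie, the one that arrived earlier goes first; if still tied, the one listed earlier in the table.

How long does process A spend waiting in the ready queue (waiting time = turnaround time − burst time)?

Schedule: | B 0-7 | C 7-13 | D 13-17 | A 17-27 |
Completion: A=27  B=7  C=13  D=17
Turnaround (C−A): A=27  B=7  C=7  D=9
Waiting(A) = turnaround − burst = 27 − 10 = 17

17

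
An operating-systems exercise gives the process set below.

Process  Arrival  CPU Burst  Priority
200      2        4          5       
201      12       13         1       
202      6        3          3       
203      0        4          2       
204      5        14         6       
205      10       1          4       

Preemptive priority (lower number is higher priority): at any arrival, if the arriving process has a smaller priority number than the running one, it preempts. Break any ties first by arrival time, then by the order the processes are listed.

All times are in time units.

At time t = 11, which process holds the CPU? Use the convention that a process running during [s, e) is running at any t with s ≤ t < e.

200

Timeline: | 203 0-4 | 200 4-6 | 202 6-9 | 200 9-10 | 205 10-11 | 200 11-12 | 201 12-25 | 204 25-39 |
Completion: 200=12  201=25  202=9  203=4  204=39  205=11
Turnaround (C−A): 200=10  201=13  202=3  203=4  204=34  205=1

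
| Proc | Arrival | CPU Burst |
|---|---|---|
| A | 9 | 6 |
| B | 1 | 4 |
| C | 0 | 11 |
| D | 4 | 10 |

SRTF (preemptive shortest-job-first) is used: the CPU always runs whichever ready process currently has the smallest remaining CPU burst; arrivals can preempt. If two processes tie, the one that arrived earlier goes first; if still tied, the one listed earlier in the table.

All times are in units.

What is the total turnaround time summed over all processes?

58

Schedule: | C 0-1 | B 1-5 | C 5-15 | A 15-21 | D 21-31 |
Completion: A=21  B=5  C=15  D=31
Turnaround (C−A): A=12  B=4  C=15  D=27
Turnaround = completion − arrival: A=12, B=4, C=15, D=27
Total turnaround = 12 + 4 + 15 + 27 = 58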